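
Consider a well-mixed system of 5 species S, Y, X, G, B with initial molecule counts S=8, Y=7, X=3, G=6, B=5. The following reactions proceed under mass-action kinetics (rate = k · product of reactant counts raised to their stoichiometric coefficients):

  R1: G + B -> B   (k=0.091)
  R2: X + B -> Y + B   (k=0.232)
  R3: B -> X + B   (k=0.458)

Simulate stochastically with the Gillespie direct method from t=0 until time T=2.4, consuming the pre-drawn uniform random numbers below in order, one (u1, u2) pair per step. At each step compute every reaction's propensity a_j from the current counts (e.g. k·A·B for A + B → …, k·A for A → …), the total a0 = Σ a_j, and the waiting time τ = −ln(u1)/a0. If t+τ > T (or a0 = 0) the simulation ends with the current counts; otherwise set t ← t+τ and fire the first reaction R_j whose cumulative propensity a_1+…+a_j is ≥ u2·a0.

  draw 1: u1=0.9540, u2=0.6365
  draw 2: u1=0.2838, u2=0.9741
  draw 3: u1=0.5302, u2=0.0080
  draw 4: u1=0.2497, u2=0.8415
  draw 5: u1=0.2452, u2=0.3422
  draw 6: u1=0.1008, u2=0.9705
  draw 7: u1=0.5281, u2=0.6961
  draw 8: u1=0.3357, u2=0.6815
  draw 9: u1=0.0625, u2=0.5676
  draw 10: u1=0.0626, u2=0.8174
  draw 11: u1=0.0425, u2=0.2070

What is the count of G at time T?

t=0.000: S=8 Y=7 X=3 G=6 B=5
Draw 1: a1=2.730, a2=3.480, a3=2.290, a0=8.500; τ=−ln(0.9540)/8.500=0.006 → t=0.006; u2·a0=0.6365·8.500=5.410; a1=2.730 < 5.410 ≤ a1+a2=6.210 → R2 fires; S=8 Y=8 X=2 G=6 B=5
Draw 2: a1=2.730, a2=2.320, a3=2.290, a0=7.340; τ=−ln(0.2838)/7.340=0.172 → t=0.177; u2·a0=0.9741·7.340=7.150; a1+a2=5.050 < 7.150 ≤ a1+…+a3=7.340 → R3 fires; S=8 Y=8 X=3 G=6 B=5
Draw 3: a1=2.730, a2=3.480, a3=2.290, a0=8.500; τ=−ln(0.5302)/8.500=0.075 → t=0.252; u2·a0=0.0080·8.500=0.068 ≤ a1=2.730 → R1 fires; S=8 Y=8 X=3 G=5 B=5
Draw 4: a1=2.275, a2=3.480, a3=2.290, a0=8.045; τ=−ln(0.2497)/8.045=0.172 → t=0.424; u2·a0=0.8415·8.045=6.770; a1+a2=5.755 < 6.770 ≤ a1+…+a3=8.045 → R3 fires; S=8 Y=8 X=4 G=5 B=5
Draw 5: a1=2.275, a2=4.640, a3=2.290, a0=9.205; τ=−ln(0.2452)/9.205=0.153 → t=0.577; u2·a0=0.3422·9.205=3.150; a1=2.275 < 3.150 ≤ a1+a2=6.915 → R2 fires; S=8 Y=9 X=3 G=5 B=5
Draw 6: a1=2.275, a2=3.480, a3=2.290, a0=8.045; τ=−ln(0.1008)/8.045=0.285 → t=0.862; u2·a0=0.9705·8.045=7.808; a1+a2=5.755 < 7.808 ≤ a1+…+a3=8.045 → R3 fires; S=8 Y=9 X=4 G=5 B=5
Draw 7: a1=2.275, a2=4.640, a3=2.290, a0=9.205; τ=−ln(0.5281)/9.205=0.069 → t=0.932; u2·a0=0.6961·9.205=6.408; a1=2.275 < 6.408 ≤ a1+a2=6.915 → R2 fires; S=8 Y=10 X=3 G=5 B=5
Draw 8: a1=2.275, a2=3.480, a3=2.290, a0=8.045; τ=−ln(0.3357)/8.045=0.136 → t=1.067; u2·a0=0.6815·8.045=5.483; a1=2.275 < 5.483 ≤ a1+a2=5.755 → R2 fires; S=8 Y=11 X=2 G=5 B=5
Draw 9: a1=2.275, a2=2.320, a3=2.290, a0=6.885; τ=−ln(0.0625)/6.885=0.403 → t=1.470; u2·a0=0.5676·6.885=3.908; a1=2.275 < 3.908 ≤ a1+a2=4.595 → R2 fires; S=8 Y=12 X=1 G=5 B=5
Draw 10: a1=2.275, a2=1.160, a3=2.290, a0=5.725; τ=−ln(0.0626)/5.725=0.484 → t=1.954; u2·a0=0.8174·5.725=4.680; a1+a2=3.435 < 4.680 ≤ a1+…+a3=5.725 → R3 fires; S=8 Y=12 X=2 G=5 B=5
Draw 11: a1=2.275, a2=2.320, a3=2.290, a0=6.885; τ=−ln(0.0425)/6.885=0.459 → t=2.413 > T=2.4: stop.
Read off G at T=2.4: 5

G at T = 5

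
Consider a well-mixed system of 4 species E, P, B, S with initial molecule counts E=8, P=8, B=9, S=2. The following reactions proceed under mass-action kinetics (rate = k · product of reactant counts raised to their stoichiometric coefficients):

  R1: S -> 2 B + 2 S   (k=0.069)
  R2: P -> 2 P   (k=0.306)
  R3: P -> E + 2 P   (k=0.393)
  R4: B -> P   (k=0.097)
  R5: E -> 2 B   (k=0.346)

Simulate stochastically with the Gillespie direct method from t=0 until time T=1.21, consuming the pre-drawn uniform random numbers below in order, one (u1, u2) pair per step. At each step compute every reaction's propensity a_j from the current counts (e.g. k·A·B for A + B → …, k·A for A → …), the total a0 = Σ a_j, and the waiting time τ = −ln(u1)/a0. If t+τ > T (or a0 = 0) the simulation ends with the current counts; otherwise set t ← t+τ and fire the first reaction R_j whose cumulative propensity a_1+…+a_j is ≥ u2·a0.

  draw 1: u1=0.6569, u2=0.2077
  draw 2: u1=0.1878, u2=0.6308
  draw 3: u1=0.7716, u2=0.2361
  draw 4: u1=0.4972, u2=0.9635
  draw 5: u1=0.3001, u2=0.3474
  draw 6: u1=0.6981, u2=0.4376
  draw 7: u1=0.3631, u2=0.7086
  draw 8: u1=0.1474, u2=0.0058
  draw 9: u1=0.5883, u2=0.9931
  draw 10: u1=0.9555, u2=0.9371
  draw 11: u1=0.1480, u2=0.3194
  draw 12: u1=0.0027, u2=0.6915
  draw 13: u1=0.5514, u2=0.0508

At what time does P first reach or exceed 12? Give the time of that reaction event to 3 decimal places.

t=0.000: E=8 P=8 B=9 S=2
Draw 1: a1=0.138, a2=2.448, a3=3.144, a4=0.873, a5=2.768, a0=9.371; τ=−ln(0.6569)/9.371=0.045 → t=0.045; u2·a0=0.2077·9.371=1.946; a1=0.138 < 1.946 ≤ a1+a2=2.586 → R2 fires; E=8 P=9 B=9 S=2
Draw 2: a1=0.138, a2=2.754, a3=3.537, a4=0.873, a5=2.768, a0=10.070; τ=−ln(0.1878)/10.070=0.166 → t=0.211; u2·a0=0.6308·10.070=6.352; a1+a2=2.892 < 6.352 ≤ a1+…+a3=6.429 → R3 fires; E=9 P=10 B=9 S=2
Draw 3: a1=0.138, a2=3.060, a3=3.930, a4=0.873, a5=3.114, a0=11.115; τ=−ln(0.7716)/11.115=0.023 → t=0.234; u2·a0=0.2361·11.115=2.624; a1=0.138 < 2.624 ≤ a1+a2=3.198 → R2 fires; E=9 P=11 B=9 S=2
Draw 4: a1=0.138, a2=3.366, a3=4.323, a4=0.873, a5=3.114, a0=11.814; τ=−ln(0.4972)/11.814=0.059 → t=0.293; u2·a0=0.9635·11.814=11.383; a1+…+a4=8.700 < 11.383 ≤ a1+…+a5=11.814 → R5 fires; E=8 P=11 B=11 S=2
Draw 5: a1=0.138, a2=3.366, a3=4.323, a4=1.067, a5=2.768, a0=11.662; τ=−ln(0.3001)/11.662=0.103 → t=0.397; u2·a0=0.3474·11.662=4.051; a1+a2=3.504 < 4.051 ≤ a1+…+a3=7.827 → R3 fires; E=9 P=12 B=11 S=2
Draw 6: a1=0.138, a2=3.672, a3=4.716, a4=1.067, a5=3.114, a0=12.707; τ=−ln(0.6981)/12.707=0.028 → t=0.425; u2·a0=0.4376·12.707=5.561; a1+a2=3.810 < 5.561 ≤ a1+…+a3=8.526 → R3 fires; E=10 P=13 B=11 S=2
Draw 7: a1=0.138, a2=3.978, a3=5.109, a4=1.067, a5=3.460, a0=13.752; τ=−ln(0.3631)/13.752=0.074 → t=0.499; u2·a0=0.7086·13.752=9.745; a1+…+a3=9.225 < 9.745 ≤ a1+…+a4=10.292 → R4 fires; E=10 P=14 B=10 S=2
Draw 8: a1=0.138, a2=4.284, a3=5.502, a4=0.970, a5=3.460, a0=14.354; τ=−ln(0.1474)/14.354=0.133 → t=0.632; u2·a0=0.0058·14.354=0.083 ≤ a1=0.138 → R1 fires; E=10 P=14 B=12 S=3
Draw 9: a1=0.207, a2=4.284, a3=5.502, a4=1.164, a5=3.460, a0=14.617; τ=−ln(0.5883)/14.617=0.036 → t=0.668; u2·a0=0.9931·14.617=14.516; a1+…+a4=11.157 < 14.516 ≤ a1+…+a5=14.617 → R5 fires; E=9 P=14 B=14 S=3
Draw 10: a1=0.207, a2=4.284, a3=5.502, a4=1.358, a5=3.114, a0=14.465; τ=−ln(0.9555)/14.465=0.003 → t=0.671; u2·a0=0.9371·14.465=13.555; a1+…+a4=11.351 < 13.555 ≤ a1+…+a5=14.465 → R5 fires; E=8 P=14 B=16 S=3
Draw 11: a1=0.207, a2=4.284, a3=5.502, a4=1.552, a5=2.768, a0=14.313; τ=−ln(0.1480)/14.313=0.133 → t=0.805; u2·a0=0.3194·14.313=4.572; a1+a2=4.491 < 4.572 ≤ a1+…+a3=9.993 → R3 fires; E=9 P=15 B=16 S=3
Draw 12: a1=0.207, a2=4.590, a3=5.895, a4=1.552, a5=3.114, a0=15.358; τ=−ln(0.0027)/15.358=0.385 → t=1.190; u2·a0=0.6915·15.358=10.620; a1+a2=4.797 < 10.620 ≤ a1+…+a3=10.692 → R3 fires; E=10 P=16 B=16 S=3
Draw 13: a1=0.207, a2=4.896, a3=6.288, a4=1.552, a5=3.460, a0=16.403; τ=−ln(0.5514)/16.403=0.036 → t=1.226 > T=1.21: stop.
P first becomes ≥ 12 when it reaches 12 at the event at t=0.397.

Threshold first reached at t = 0.397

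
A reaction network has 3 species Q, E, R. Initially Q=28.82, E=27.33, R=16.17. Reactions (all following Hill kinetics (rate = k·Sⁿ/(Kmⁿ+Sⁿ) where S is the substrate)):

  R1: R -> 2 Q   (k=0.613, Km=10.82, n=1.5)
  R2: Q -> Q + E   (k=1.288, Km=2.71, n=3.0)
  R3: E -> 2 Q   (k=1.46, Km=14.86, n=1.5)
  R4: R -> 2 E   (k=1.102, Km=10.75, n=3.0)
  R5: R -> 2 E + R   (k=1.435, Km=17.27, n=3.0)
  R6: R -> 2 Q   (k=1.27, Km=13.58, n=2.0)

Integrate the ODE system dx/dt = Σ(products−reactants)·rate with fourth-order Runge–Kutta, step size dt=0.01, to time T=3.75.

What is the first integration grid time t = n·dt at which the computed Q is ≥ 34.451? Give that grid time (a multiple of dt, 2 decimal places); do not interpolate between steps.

Threshold first reached at t = 1.32

RK4 with dt=0.01: 375 steps to T=3.75. Trajectory (selected grid times):
t=0.00: Q=28.82 E=27.33 R=16.17
t=0.42: Q=30.64 E=28.65 R=15.35
t=0.83: Q=32.41 E=29.86 R=14.58
t=1.25: Q=34.19 E=31.02 R=13.82
t=1.31: Q=34.44 E=31.18 R=13.72
t=1.32: Q=34.48 E=31.21 R=13.70
t=1.67: Q=35.94 E=32.10 R=13.10
t=2.08: Q=37.63 E=33.07 R=12.43
t=2.50: Q=39.33 E=33.99 R=11.79
t=2.92: Q=40.99 E=34.84 R=11.18
t=3.33: Q=42.59 E=35.59 R=10.61
t=3.75: Q=44.20 E=36.30 R=10.08
Q(1.31)=34.439 < 34.451 but Q(1.32)=34.481 ≥ 34.451, so the first grid time is t=1.32.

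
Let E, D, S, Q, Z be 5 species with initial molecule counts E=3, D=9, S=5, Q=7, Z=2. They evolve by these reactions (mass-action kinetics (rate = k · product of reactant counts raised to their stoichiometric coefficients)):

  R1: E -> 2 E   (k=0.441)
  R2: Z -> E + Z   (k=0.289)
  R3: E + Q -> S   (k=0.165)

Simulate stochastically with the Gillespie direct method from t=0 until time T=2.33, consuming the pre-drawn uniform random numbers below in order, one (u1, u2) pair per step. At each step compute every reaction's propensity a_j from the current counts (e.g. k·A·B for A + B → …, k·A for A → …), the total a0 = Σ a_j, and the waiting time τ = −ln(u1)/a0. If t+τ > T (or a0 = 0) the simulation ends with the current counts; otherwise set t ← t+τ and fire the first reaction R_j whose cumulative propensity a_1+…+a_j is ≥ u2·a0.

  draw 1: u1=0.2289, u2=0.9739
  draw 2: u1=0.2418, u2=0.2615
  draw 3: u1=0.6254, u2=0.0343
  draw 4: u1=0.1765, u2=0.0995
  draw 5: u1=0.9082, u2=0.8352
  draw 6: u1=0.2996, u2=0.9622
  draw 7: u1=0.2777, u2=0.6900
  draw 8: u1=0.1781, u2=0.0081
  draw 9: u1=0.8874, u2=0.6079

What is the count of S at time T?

t=0.000: E=3 D=9 S=5 Q=7 Z=2
Draw 1: a1=1.323, a2=0.578, a3=3.465, a0=5.366; τ=−ln(0.2289)/5.366=0.275 → t=0.275; u2·a0=0.9739·5.366=5.226; a1+a2=1.901 < 5.226 ≤ a1+…+a3=5.366 → R3 fires; E=2 D=9 S=6 Q=6 Z=2
Draw 2: a1=0.882, a2=0.578, a3=1.980, a0=3.440; τ=−ln(0.2418)/3.440=0.413 → t=0.687; u2·a0=0.2615·3.440=0.900; a1=0.882 < 0.900 ≤ a1+a2=1.460 → R2 fires; E=3 D=9 S=6 Q=6 Z=2
Draw 3: a1=1.323, a2=0.578, a3=2.970, a0=4.871; τ=−ln(0.6254)/4.871=0.096 → t=0.784; u2·a0=0.0343·4.871=0.167 ≤ a1=1.323 → R1 fires; E=4 D=9 S=6 Q=6 Z=2
Draw 4: a1=1.764, a2=0.578, a3=3.960, a0=6.302; τ=−ln(0.1765)/6.302=0.275 → t=1.059; u2·a0=0.0995·6.302=0.627 ≤ a1=1.764 → R1 fires; E=5 D=9 S=6 Q=6 Z=2
Draw 5: a1=2.205, a2=0.578, a3=4.950, a0=7.733; τ=−ln(0.9082)/7.733=0.012 → t=1.071; u2·a0=0.8352·7.733=6.459; a1+a2=2.783 < 6.459 ≤ a1+…+a3=7.733 → R3 fires; E=4 D=9 S=7 Q=5 Z=2
Draw 6: a1=1.764, a2=0.578, a3=3.300, a0=5.642; τ=−ln(0.2996)/5.642=0.214 → t=1.285; u2·a0=0.9622·5.642=5.429; a1+a2=2.342 < 5.429 ≤ a1+…+a3=5.642 → R3 fires; E=3 D=9 S=8 Q=4 Z=2
Draw 7: a1=1.323, a2=0.578, a3=1.980, a0=3.881; τ=−ln(0.2777)/3.881=0.330 → t=1.615; u2·a0=0.6900·3.881=2.678; a1+a2=1.901 < 2.678 ≤ a1+…+a3=3.881 → R3 fires; E=2 D=9 S=9 Q=3 Z=2
Draw 8: a1=0.882, a2=0.578, a3=0.990, a0=2.450; τ=−ln(0.1781)/2.450=0.704 → t=2.320; u2·a0=0.0081·2.450=0.020 ≤ a1=0.882 → R1 fires; E=3 D=9 S=9 Q=3 Z=2
Draw 9: a1=1.323, a2=0.578, a3=1.485, a0=3.386; τ=−ln(0.8874)/3.386=0.035 → t=2.355 > T=2.33: stop.
Read off S at T=2.33: 9

S at T = 9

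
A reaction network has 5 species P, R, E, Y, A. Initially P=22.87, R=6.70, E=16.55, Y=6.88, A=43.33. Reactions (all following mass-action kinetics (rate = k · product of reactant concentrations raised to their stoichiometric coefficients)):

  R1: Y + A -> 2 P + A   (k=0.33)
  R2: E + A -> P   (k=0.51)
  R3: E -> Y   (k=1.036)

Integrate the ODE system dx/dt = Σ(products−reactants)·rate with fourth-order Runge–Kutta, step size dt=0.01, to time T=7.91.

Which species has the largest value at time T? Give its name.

Dominant species at T: P

RK4 with dt=0.01: 791 steps to T=7.91. Trajectory (selected grid times):
t=0.00: P=22.87 R=6.70 E=16.55 Y=6.88 A=43.33
t=0.88: P=54.08 R=6.70 E=0.00 Y=0.00 A=27.69
t=1.76: P=54.09 R=6.70 E=0.00 Y=0.00 A=27.69
t=2.64: P=54.09 R=6.70 E=0.00 Y=0.00 A=27.69
t=3.52: P=54.09 R=6.70 E=0.00 Y=0.00 A=27.69
t=4.39: P=54.09 R=6.70 E=0.00 Y=0.00 A=27.69
t=5.27: P=54.09 R=6.70 E=0.00 Y=0.00 A=27.69
t=6.15: P=54.09 R=6.70 E=0.00 Y=0.00 A=27.69
t=7.03: P=54.09 R=6.70 E=0.00 Y=0.00 A=27.69
t=7.91: P=54.09 R=6.70 E=0.00 Y=0.00 A=27.69
At T=7.91: P=54.09 R=6.70 E=0.00 Y=0.00 A=27.69; the largest is P.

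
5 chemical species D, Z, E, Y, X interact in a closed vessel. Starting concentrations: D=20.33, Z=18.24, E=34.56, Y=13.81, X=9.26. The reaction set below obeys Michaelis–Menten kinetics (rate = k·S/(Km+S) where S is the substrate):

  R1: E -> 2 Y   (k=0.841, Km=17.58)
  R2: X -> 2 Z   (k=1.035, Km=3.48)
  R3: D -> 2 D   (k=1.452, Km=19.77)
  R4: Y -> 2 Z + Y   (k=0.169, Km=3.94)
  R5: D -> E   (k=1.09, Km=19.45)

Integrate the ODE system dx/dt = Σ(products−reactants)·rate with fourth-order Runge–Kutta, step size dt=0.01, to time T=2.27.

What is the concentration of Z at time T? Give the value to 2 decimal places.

RK4 with dt=0.01: 227 steps to T=2.27. Trajectory (selected grid times):
t=0.00: D=20.33 Z=18.24 E=34.56 Y=13.81 X=9.26
t=0.25: D=20.37 Z=18.68 E=34.56 Y=14.09 X=9.07
t=0.50: D=20.42 Z=19.12 E=34.56 Y=14.37 X=8.89
t=0.76: D=20.47 Z=19.57 E=34.56 Y=14.66 X=8.69
t=1.01: D=20.51 Z=20.01 E=34.56 Y=14.94 X=8.51
t=1.26: D=20.56 Z=20.44 E=34.56 Y=15.21 X=8.33
t=1.51: D=20.60 Z=20.87 E=34.56 Y=15.49 X=8.14
t=1.77: D=20.65 Z=21.32 E=34.56 Y=15.78 X=7.96
t=2.02: D=20.69 Z=21.75 E=34.56 Y=16.06 X=7.78
t=2.27: D=20.74 Z=22.17 E=34.57 Y=16.34 X=7.60
Read off Z at T=2.27: 22.17

Z at T = 22.17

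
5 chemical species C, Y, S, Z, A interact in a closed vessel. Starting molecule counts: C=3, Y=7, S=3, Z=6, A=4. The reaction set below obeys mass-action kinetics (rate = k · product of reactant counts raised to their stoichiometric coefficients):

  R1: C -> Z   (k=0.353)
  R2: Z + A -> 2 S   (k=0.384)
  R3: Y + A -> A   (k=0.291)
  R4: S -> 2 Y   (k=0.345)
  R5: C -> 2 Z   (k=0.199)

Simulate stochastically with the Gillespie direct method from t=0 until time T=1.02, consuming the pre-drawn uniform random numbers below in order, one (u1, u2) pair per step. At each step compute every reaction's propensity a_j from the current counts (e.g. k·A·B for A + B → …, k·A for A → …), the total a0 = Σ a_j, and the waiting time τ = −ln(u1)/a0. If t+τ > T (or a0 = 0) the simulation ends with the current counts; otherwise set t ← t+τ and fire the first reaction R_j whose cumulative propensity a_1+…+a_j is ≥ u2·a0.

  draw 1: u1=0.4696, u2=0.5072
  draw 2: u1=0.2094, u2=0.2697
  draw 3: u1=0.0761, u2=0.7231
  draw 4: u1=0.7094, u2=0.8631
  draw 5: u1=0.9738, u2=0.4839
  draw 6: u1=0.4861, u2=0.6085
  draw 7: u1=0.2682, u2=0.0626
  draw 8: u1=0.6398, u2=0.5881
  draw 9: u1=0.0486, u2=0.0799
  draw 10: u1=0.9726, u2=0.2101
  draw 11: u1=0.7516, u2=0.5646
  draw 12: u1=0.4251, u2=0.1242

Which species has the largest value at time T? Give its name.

t=0.000: C=3 Y=7 S=3 Z=6 A=4
Draw 1: a1=1.059, a2=9.216, a3=8.148, a4=1.035, a5=0.597, a0=20.055; τ=−ln(0.4696)/20.055=0.038 → t=0.038; u2·a0=0.5072·20.055=10.172; a1=1.059 < 10.172 ≤ a1+a2=10.275 → R2 fires; C=3 Y=7 S=5 Z=5 A=3
Draw 2: a1=1.059, a2=5.760, a3=6.111, a4=1.725, a5=0.597, a0=15.252; τ=−ln(0.2094)/15.252=0.103 → t=0.140; u2·a0=0.2697·15.252=4.113; a1=1.059 < 4.113 ≤ a1+a2=6.819 → R2 fires; C=3 Y=7 S=7 Z=4 A=2
Draw 3: a1=1.059, a2=3.072, a3=4.074, a4=2.415, a5=0.597, a0=11.217; τ=−ln(0.0761)/11.217=0.230 → t=0.370; u2·a0=0.7231·11.217=8.111; a1+a2=4.131 < 8.111 ≤ a1+…+a3=8.205 → R3 fires; C=3 Y=6 S=7 Z=4 A=2
Draw 4: a1=1.059, a2=3.072, a3=3.492, a4=2.415, a5=0.597, a0=10.635; τ=−ln(0.7094)/10.635=0.032 → t=0.402; u2·a0=0.8631·10.635=9.179; a1+…+a3=7.623 < 9.179 ≤ a1+…+a4=10.038 → R4 fires; C=3 Y=8 S=6 Z=4 A=2
Draw 5: a1=1.059, a2=3.072, a3=4.656, a4=2.070, a5=0.597, a0=11.454; τ=−ln(0.9738)/11.454=0.002 → t=0.404; u2·a0=0.4839·11.454=5.543; a1+a2=4.131 < 5.543 ≤ a1+…+a3=8.787 → R3 fires; C=3 Y=7 S=6 Z=4 A=2
Draw 6: a1=1.059, a2=3.072, a3=4.074, a4=2.070, a5=0.597, a0=10.872; τ=−ln(0.4861)/10.872=0.066 → t=0.471; u2·a0=0.6085·10.872=6.616; a1+a2=4.131 < 6.616 ≤ a1+…+a3=8.205 → R3 fires; C=3 Y=6 S=6 Z=4 A=2
Draw 7: a1=1.059, a2=3.072, a3=3.492, a4=2.070, a5=0.597, a0=10.290; τ=−ln(0.2682)/10.290=0.128 → t=0.599; u2·a0=0.0626·10.290=0.644 ≤ a1=1.059 → R1 fires; C=2 Y=6 S=6 Z=5 A=2
Draw 8: a1=0.706, a2=3.840, a3=3.492, a4=2.070, a5=0.398, a0=10.506; τ=−ln(0.6398)/10.506=0.043 → t=0.641; u2·a0=0.5881·10.506=6.179; a1+a2=4.546 < 6.179 ≤ a1+…+a3=8.038 → R3 fires; C=2 Y=5 S=6 Z=5 A=2
Draw 9: a1=0.706, a2=3.840, a3=2.910, a4=2.070, a5=0.398, a0=9.924; τ=−ln(0.0486)/9.924=0.305 → t=0.946; u2·a0=0.0799·9.924=0.793; a1=0.706 < 0.793 ≤ a1+a2=4.546 → R2 fires; C=2 Y=5 S=8 Z=4 A=1
Draw 10: a1=0.706, a2=1.536, a3=1.455, a4=2.760, a5=0.398, a0=6.855; τ=−ln(0.9726)/6.855=0.004 → t=0.950; u2·a0=0.2101·6.855=1.440; a1=0.706 < 1.440 ≤ a1+a2=2.242 → R2 fires; C=2 Y=5 S=10 Z=3 A=0
Draw 11: a1=0.706, a2=0.000, a3=0.000, a4=3.450, a5=0.398, a0=4.554; τ=−ln(0.7516)/4.554=0.063 → t=1.013; u2·a0=0.5646·4.554=2.571; a1+…+a3=0.706 < 2.571 ≤ a1+…+a4=4.156 → R4 fires; C=2 Y=7 S=9 Z=3 A=0
Draw 12: a1=0.706, a2=0.000, a3=0.000, a4=3.105, a5=0.398, a0=4.209; τ=−ln(0.4251)/4.209=0.203 → t=1.216 > T=1.02: stop.
At T=1.02: C=2 Y=7 S=9 Z=3 A=0; the largest is S.

Dominant species at T: S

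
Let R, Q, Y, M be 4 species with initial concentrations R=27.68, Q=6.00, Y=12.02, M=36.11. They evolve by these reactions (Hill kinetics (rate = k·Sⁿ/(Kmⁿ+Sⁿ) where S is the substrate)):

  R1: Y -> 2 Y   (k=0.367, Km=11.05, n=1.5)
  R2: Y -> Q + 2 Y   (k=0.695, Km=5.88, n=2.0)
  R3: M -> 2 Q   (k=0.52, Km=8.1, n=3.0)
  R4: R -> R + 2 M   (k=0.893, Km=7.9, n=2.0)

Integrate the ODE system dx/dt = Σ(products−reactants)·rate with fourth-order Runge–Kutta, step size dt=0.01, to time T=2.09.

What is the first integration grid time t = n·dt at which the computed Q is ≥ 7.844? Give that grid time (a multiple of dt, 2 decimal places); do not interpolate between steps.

Threshold first reached at t = 1.16

RK4 with dt=0.01: 209 steps to T=2.09. Trajectory (selected grid times):
t=0.00: R=27.68 Q=6.00 Y=12.02 M=36.11
t=0.23: R=27.68 Q=6.37 Y=12.19 M=36.37
t=0.46: R=27.68 Q=6.73 Y=12.37 M=36.63
t=0.70: R=27.68 Q=7.12 Y=12.55 M=36.91
t=0.93: R=27.68 Q=7.48 Y=12.73 M=37.17
t=1.15: R=27.68 Q=7.84 Y=12.90 M=37.42
t=1.16: R=27.68 Q=7.85 Y=12.91 M=37.43
t=1.39: R=27.68 Q=8.22 Y=13.09 M=37.69
t=1.63: R=27.68 Q=8.61 Y=13.28 M=37.96
t=1.86: R=27.68 Q=8.98 Y=13.46 M=38.22
t=2.09: R=27.68 Q=9.35 Y=13.65 M=38.49
Q(1.15)=7.837 < 7.844 but Q(1.16)=7.853 ≥ 7.844, so the first grid time is t=1.16.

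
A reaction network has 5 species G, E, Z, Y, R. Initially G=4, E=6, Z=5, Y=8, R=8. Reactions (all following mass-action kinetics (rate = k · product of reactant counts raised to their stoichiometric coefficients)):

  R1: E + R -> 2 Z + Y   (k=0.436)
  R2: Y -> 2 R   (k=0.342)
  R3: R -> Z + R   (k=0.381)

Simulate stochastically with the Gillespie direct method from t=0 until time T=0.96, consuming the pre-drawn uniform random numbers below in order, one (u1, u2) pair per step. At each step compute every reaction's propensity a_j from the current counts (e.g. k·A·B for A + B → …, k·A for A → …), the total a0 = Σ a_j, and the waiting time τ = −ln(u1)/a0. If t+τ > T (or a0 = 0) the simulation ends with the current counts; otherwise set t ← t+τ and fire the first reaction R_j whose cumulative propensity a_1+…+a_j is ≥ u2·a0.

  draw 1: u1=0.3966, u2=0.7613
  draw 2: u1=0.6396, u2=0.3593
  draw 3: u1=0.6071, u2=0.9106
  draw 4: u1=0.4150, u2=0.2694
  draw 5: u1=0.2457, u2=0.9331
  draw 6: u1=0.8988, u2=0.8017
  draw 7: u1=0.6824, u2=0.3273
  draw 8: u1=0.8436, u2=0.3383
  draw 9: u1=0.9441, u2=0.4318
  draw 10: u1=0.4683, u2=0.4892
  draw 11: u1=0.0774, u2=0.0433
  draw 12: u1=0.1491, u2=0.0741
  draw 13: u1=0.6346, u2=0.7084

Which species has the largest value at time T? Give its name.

Dominant species at T: Z

t=0.000: G=4 E=6 Z=5 Y=8 R=8
Draw 1: a1=20.928, a2=2.736, a3=3.048, a0=26.712; τ=−ln(0.3966)/26.712=0.035 → t=0.035; u2·a0=0.7613·26.712=20.336 ≤ a1=20.928 → R1 fires; G=4 E=5 Z=7 Y=9 R=7
Draw 2: a1=15.260, a2=3.078, a3=2.667, a0=21.005; τ=−ln(0.6396)/21.005=0.021 → t=0.056; u2·a0=0.3593·21.005=7.547 ≤ a1=15.260 → R1 fires; G=4 E=4 Z=9 Y=10 R=6
Draw 3: a1=10.464, a2=3.420, a3=2.286, a0=16.170; τ=−ln(0.6071)/16.170=0.031 → t=0.087; u2·a0=0.9106·16.170=14.724; a1+a2=13.884 < 14.724 ≤ a1+…+a3=16.170 → R3 fires; G=4 E=4 Z=10 Y=10 R=6
Draw 4: a1=10.464, a2=3.420, a3=2.286, a0=16.170; τ=−ln(0.4150)/16.170=0.054 → t=0.141; u2·a0=0.2694·16.170=4.356 ≤ a1=10.464 → R1 fires; G=4 E=3 Z=12 Y=11 R=5
Draw 5: a1=6.540, a2=3.762, a3=1.905, a0=12.207; τ=−ln(0.2457)/12.207=0.115 → t=0.256; u2·a0=0.9331·12.207=11.390; a1+a2=10.302 < 11.390 ≤ a1+…+a3=12.207 → R3 fires; G=4 E=3 Z=13 Y=11 R=5
Draw 6: a1=6.540, a2=3.762, a3=1.905, a0=12.207; τ=−ln(0.8988)/12.207=0.009 → t=0.265; u2·a0=0.8017·12.207=9.786; a1=6.540 < 9.786 ≤ a1+a2=10.302 → R2 fires; G=4 E=3 Z=13 Y=10 R=7
Draw 7: a1=9.156, a2=3.420, a3=2.667, a0=15.243; τ=−ln(0.6824)/15.243=0.025 → t=0.290; u2·a0=0.3273·15.243=4.989 ≤ a1=9.156 → R1 fires; G=4 E=2 Z=15 Y=11 R=6
Draw 8: a1=5.232, a2=3.762, a3=2.286, a0=11.280; τ=−ln(0.8436)/11.280=0.015 → t=0.305; u2·a0=0.3383·11.280=3.816 ≤ a1=5.232 → R1 fires; G=4 E=1 Z=17 Y=12 R=5
Draw 9: a1=2.180, a2=4.104, a3=1.905, a0=8.189; τ=−ln(0.9441)/8.189=0.007 → t=0.312; u2·a0=0.4318·8.189=3.536; a1=2.180 < 3.536 ≤ a1+a2=6.284 → R2 fires; G=4 E=1 Z=17 Y=11 R=7
Draw 10: a1=3.052, a2=3.762, a3=2.667, a0=9.481; τ=−ln(0.4683)/9.481=0.080 → t=0.392; u2·a0=0.4892·9.481=4.638; a1=3.052 < 4.638 ≤ a1+a2=6.814 → R2 fires; G=4 E=1 Z=17 Y=10 R=9
Draw 11: a1=3.924, a2=3.420, a3=3.429, a0=10.773; τ=−ln(0.0774)/10.773=0.238 → t=0.630; u2·a0=0.0433·10.773=0.466 ≤ a1=3.924 → R1 fires; G=4 E=0 Z=19 Y=11 R=8
Draw 12: a1=0.000, a2=3.762, a3=3.048, a0=6.810; τ=−ln(0.1491)/6.810=0.279 → t=0.909; u2·a0=0.0741·6.810=0.505; a1=0.000 < 0.505 ≤ a1+a2=3.762 → R2 fires; G=4 E=0 Z=19 Y=10 R=10
Draw 13: a1=0.000, a2=3.420, a3=3.810, a0=7.230; τ=−ln(0.6346)/7.230=0.063 → t=0.972 > T=0.96: stop.
At T=0.96: G=4 E=0 Z=19 Y=10 R=10; the largest is Z.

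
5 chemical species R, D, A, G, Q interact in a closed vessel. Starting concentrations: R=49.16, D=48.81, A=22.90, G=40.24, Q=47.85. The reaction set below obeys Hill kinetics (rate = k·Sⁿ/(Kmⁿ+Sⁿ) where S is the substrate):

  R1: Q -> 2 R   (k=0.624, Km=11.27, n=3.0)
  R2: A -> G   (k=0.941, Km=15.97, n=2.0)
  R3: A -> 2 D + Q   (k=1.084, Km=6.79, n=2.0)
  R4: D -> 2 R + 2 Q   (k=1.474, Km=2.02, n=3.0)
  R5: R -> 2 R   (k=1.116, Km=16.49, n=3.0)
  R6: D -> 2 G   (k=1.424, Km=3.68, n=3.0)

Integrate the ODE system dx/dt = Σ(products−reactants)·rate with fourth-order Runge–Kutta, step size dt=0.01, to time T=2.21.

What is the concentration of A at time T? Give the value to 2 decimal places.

RK4 with dt=0.01: 221 steps to T=2.21. Trajectory (selected grid times):
t=0.00: R=49.16 D=48.81 A=22.90 G=40.24 Q=47.85
t=0.25: R=50.47 D=48.58 A=22.49 G=41.11 Q=48.68
t=0.49: R=51.74 D=48.36 A=22.11 G=41.94 Q=49.48
t=0.74: R=53.05 D=48.13 A=21.71 G=42.81 Q=50.31
t=0.98: R=54.32 D=47.91 A=21.32 G=43.64 Q=51.11
t=1.23: R=55.63 D=47.68 A=20.93 G=44.50 Q=51.93
t=1.47: R=56.90 D=47.45 A=20.55 G=45.32 Q=52.73
t=1.72: R=58.22 D=47.22 A=20.16 G=46.18 Q=53.55
t=1.96: R=59.48 D=46.99 A=19.79 G=47.00 Q=54.35
t=2.21: R=60.80 D=46.75 A=19.41 G=47.85 Q=55.17
Read off A at T=2.21: 19.41

A at T = 19.41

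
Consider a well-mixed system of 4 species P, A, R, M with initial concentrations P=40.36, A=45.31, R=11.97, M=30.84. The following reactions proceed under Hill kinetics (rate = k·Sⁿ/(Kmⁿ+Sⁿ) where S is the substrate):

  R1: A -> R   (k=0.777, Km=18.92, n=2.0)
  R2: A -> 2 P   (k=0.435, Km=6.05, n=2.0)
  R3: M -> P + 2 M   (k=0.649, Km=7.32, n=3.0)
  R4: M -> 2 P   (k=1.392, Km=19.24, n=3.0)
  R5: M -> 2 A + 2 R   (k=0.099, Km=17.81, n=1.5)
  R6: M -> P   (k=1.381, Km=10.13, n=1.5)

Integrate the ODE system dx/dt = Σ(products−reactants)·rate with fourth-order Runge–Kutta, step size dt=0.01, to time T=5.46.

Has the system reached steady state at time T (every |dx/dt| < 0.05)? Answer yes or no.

RK4 with dt=0.01: 546 steps to T=5.46. Trajectory (selected grid times):
t=0.00: P=40.36 A=45.31 R=11.97 M=30.84
t=0.61: P=43.33 A=44.73 R=12.46 M=29.81
t=1.21: P=46.22 A=44.16 R=12.93 M=28.81
t=1.82: P=49.11 A=43.58 R=13.41 M=27.82
t=2.43: P=51.97 A=43.00 R=13.89 M=26.85
t=3.03: P=54.73 A=42.43 R=14.35 M=25.92
t=3.64: P=57.50 A=41.85 R=14.83 M=25.00
t=4.25: P=60.22 A=41.28 R=15.29 M=24.11
t=4.85: P=62.84 A=40.71 R=15.75 M=23.26
t=5.46: P=65.46 A=40.13 R=16.21 M=22.43
Rates at T: R1=0.6357, R2=0.4253, R3=0.6272, R4=0.8534, R5=0.0580, R6=1.0595
dx/dt at T (Σ net stoichiometry × rate): P=+4.2442, A=-0.9451, R=+0.7517, M=-1.3437
Largest |dx/dt| is |+4.2442| (P) ≥ 0.05 → not steady.

Steady state at T: no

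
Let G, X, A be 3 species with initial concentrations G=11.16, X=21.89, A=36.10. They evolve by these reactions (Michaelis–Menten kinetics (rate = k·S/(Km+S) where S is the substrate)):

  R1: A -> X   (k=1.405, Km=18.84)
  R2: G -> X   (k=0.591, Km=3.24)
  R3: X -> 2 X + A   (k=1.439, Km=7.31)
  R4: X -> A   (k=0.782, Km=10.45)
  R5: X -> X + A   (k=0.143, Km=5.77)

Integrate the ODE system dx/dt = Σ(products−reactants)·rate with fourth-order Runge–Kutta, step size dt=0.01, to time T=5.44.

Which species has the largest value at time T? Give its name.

Dominant species at T: A

RK4 with dt=0.01: 544 steps to T=5.44. Trajectory (selected grid times):
t=0.00: G=11.16 X=21.89 A=36.10
t=0.60: G=10.89 X=23.05 A=36.58
t=1.21: G=10.61 X=24.23 A=37.09
t=1.81: G=10.34 X=25.40 A=37.60
t=2.42: G=10.06 X=26.59 A=38.12
t=3.02: G=9.80 X=27.77 A=38.64
t=3.63: G=9.53 X=28.96 A=39.19
t=4.23: G=9.26 X=30.14 A=39.73
t=4.84: G=9.00 X=31.35 A=40.28
t=5.44: G=8.74 X=32.53 A=40.84
At T=5.44: G=8.74 X=32.53 A=40.84; the largest is A.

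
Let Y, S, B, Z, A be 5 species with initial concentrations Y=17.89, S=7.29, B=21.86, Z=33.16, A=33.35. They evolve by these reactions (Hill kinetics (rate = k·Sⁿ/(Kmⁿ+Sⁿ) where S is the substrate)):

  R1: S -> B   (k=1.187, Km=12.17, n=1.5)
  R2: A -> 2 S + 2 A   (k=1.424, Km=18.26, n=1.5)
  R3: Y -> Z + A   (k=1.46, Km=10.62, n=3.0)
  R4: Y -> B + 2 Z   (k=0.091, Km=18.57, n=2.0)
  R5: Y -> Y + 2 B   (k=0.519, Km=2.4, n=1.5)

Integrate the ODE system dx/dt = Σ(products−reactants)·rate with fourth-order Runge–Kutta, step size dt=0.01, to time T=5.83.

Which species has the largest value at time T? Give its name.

RK4 with dt=0.01: 583 steps to T=5.83. Trajectory (selected grid times):
t=0.00: Y=17.89 S=7.29 B=21.86 Z=33.16 A=33.35
t=0.65: Y=17.09 S=8.36 B=22.79 Z=33.99 A=34.79
t=1.30: Y=16.31 S=9.41 B=23.75 Z=34.80 A=36.22
t=1.94: Y=15.56 S=10.44 B=24.73 Z=35.57 A=37.62
t=2.59: Y=14.83 S=11.48 B=25.74 Z=36.32 A=39.02
t=3.24: Y=14.13 S=12.51 B=26.78 Z=37.05 A=40.41
t=3.89: Y=13.45 S=13.53 B=27.83 Z=37.74 A=41.77
t=4.53: Y=12.82 S=14.53 B=28.89 Z=38.39 A=43.09
t=5.18: Y=12.22 S=15.55 B=29.98 Z=39.02 A=44.41
t=5.83: Y=11.64 S=16.55 B=31.08 Z=39.61 A=45.70
At T=5.83: Y=11.64 S=16.55 B=31.08 Z=39.61 A=45.70; the largest is A.

Dominant species at T: A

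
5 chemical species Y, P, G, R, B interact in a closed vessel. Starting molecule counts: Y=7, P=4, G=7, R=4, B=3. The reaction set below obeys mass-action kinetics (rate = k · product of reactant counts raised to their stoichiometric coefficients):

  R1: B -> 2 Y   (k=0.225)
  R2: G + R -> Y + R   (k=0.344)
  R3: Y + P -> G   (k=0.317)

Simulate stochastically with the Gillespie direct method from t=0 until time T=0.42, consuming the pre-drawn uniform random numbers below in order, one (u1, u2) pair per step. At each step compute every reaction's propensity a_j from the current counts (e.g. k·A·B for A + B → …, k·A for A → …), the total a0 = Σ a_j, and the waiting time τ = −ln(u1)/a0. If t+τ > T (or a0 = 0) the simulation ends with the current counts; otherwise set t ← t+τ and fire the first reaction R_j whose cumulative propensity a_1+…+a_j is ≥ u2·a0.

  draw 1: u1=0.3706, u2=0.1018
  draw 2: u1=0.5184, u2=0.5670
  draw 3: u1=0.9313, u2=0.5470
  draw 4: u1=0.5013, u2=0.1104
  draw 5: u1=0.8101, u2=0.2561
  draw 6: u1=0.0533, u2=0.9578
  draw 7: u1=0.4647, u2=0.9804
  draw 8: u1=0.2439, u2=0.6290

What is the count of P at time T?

t=0.000: Y=7 P=4 G=7 R=4 B=3
Draw 1: a1=0.675, a2=9.632, a3=8.876, a0=19.183; τ=−ln(0.3706)/19.183=0.052 → t=0.052; u2·a0=0.1018·19.183=1.953; a1=0.675 < 1.953 ≤ a1+a2=10.307 → R2 fires; Y=8 P=4 G=6 R=4 B=3
Draw 2: a1=0.675, a2=8.256, a3=10.144, a0=19.075; τ=−ln(0.5184)/19.075=0.034 → t=0.086; u2·a0=0.5670·19.075=10.816; a1+a2=8.931 < 10.816 ≤ a1+…+a3=19.075 → R3 fires; Y=7 P=3 G=7 R=4 B=3
Draw 3: a1=0.675, a2=9.632, a3=6.657, a0=16.964; τ=−ln(0.9313)/16.964=0.004 → t=0.090; u2·a0=0.5470·16.964=9.279; a1=0.675 < 9.279 ≤ a1+a2=10.307 → R2 fires; Y=8 P=3 G=6 R=4 B=3
Draw 4: a1=0.675, a2=8.256, a3=7.608, a0=16.539; τ=−ln(0.5013)/16.539=0.042 → t=0.132; u2·a0=0.1104·16.539=1.826; a1=0.675 < 1.826 ≤ a1+a2=8.931 → R2 fires; Y=9 P=3 G=5 R=4 B=3
Draw 5: a1=0.675, a2=6.880, a3=8.559, a0=16.114; τ=−ln(0.8101)/16.114=0.013 → t=0.145; u2·a0=0.2561·16.114=4.127; a1=0.675 < 4.127 ≤ a1+a2=7.555 → R2 fires; Y=10 P=3 G=4 R=4 B=3
Draw 6: a1=0.675, a2=5.504, a3=9.510, a0=15.689; τ=−ln(0.0533)/15.689=0.187 → t=0.332; u2·a0=0.9578·15.689=15.027; a1+a2=6.179 < 15.027 ≤ a1+…+a3=15.689 → R3 fires; Y=9 P=2 G=5 R=4 B=3
Draw 7: a1=0.675, a2=6.880, a3=5.706, a0=13.261; τ=−ln(0.4647)/13.261=0.058 → t=0.390; u2·a0=0.9804·13.261=13.001; a1+a2=7.555 < 13.001 ≤ a1+…+a3=13.261 → R3 fires; Y=8 P=1 G=6 R=4 B=3
Draw 8: a1=0.675, a2=8.256, a3=2.536, a0=11.467; τ=−ln(0.2439)/11.467=0.123 → t=0.513 > T=0.42: stop.
Read off P at T=0.42: 1

P at T = 1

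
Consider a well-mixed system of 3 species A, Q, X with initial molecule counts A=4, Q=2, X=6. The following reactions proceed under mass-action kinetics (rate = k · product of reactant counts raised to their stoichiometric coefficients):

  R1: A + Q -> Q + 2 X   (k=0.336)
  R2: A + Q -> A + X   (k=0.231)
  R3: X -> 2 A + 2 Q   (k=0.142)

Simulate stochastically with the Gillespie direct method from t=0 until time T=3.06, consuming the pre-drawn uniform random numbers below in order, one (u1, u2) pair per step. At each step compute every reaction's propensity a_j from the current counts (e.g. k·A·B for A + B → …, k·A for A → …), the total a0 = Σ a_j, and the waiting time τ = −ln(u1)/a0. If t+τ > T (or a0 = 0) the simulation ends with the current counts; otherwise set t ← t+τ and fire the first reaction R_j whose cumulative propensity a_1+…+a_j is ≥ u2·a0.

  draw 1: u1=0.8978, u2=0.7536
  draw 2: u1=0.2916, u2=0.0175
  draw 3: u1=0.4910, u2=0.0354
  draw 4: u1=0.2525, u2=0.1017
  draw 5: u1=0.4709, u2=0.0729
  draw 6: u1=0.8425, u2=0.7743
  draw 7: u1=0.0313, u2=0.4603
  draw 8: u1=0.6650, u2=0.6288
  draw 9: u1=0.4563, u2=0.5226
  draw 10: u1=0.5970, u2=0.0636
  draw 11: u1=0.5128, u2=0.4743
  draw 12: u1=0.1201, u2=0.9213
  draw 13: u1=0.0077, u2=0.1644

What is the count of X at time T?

X at T = 17

t=0.000: A=4 Q=2 X=6
Draw 1: a1=2.688, a2=1.848, a3=0.852, a0=5.388; τ=−ln(0.8978)/5.388=0.020 → t=0.020; u2·a0=0.7536·5.388=4.060; a1=2.688 < 4.060 ≤ a1+a2=4.536 → R2 fires; A=4 Q=1 X=7
Draw 2: a1=1.344, a2=0.924, a3=0.994, a0=3.262; τ=−ln(0.2916)/3.262=0.378 → t=0.398; u2·a0=0.0175·3.262=0.057 ≤ a1=1.344 → R1 fires; A=3 Q=1 X=9
Draw 3: a1=1.008, a2=0.693, a3=1.278, a0=2.979; τ=−ln(0.4910)/2.979=0.239 → t=0.637; u2·a0=0.0354·2.979=0.105 ≤ a1=1.008 → R1 fires; A=2 Q=1 X=11
Draw 4: a1=0.672, a2=0.462, a3=1.562, a0=2.696; τ=−ln(0.2525)/2.696=0.511 → t=1.147; u2·a0=0.1017·2.696=0.274 ≤ a1=0.672 → R1 fires; A=1 Q=1 X=13
Draw 5: a1=0.336, a2=0.231, a3=1.846, a0=2.413; τ=−ln(0.4709)/2.413=0.312 → t=1.459; u2·a0=0.0729·2.413=0.176 ≤ a1=0.336 → R1 fires; A=0 Q=1 X=15
Draw 6: a1=0.000, a2=0.000, a3=2.130, a0=2.130; τ=−ln(0.8425)/2.130=0.080 → t=1.540; u2·a0=0.7743·2.130=1.649; a1+a2=0.000 < 1.649 ≤ a1+…+a3=2.130 → R3 fires; A=2 Q=3 X=14
Draw 7: a1=2.016, a2=1.386, a3=1.988, a0=5.390; τ=−ln(0.0313)/5.390=0.643 → t=2.182; u2·a0=0.4603·5.390=2.481; a1=2.016 < 2.481 ≤ a1+a2=3.402 → R2 fires; A=2 Q=2 X=15
Draw 8: a1=1.344, a2=0.924, a3=2.130, a0=4.398; τ=−ln(0.6650)/4.398=0.093 → t=2.275; u2·a0=0.6288·4.398=2.765; a1+a2=2.268 < 2.765 ≤ a1+…+a3=4.398 → R3 fires; A=4 Q=4 X=14
Draw 9: a1=5.376, a2=3.696, a3=1.988, a0=11.060; τ=−ln(0.4563)/11.060=0.071 → t=2.346; u2·a0=0.5226·11.060=5.780; a1=5.376 < 5.780 ≤ a1+a2=9.072 → R2 fires; A=4 Q=3 X=15
Draw 10: a1=4.032, a2=2.772, a3=2.130, a0=8.934; τ=−ln(0.5970)/8.934=0.058 → t=2.404; u2·a0=0.0636·8.934=0.568 ≤ a1=4.032 → R1 fires; A=3 Q=3 X=17
Draw 11: a1=3.024, a2=2.079, a3=2.414, a0=7.517; τ=−ln(0.5128)/7.517=0.089 → t=2.493; u2·a0=0.4743·7.517=3.565; a1=3.024 < 3.565 ≤ a1+a2=5.103 → R2 fires; A=3 Q=2 X=18
Draw 12: a1=2.016, a2=1.386, a3=2.556, a0=5.958; τ=−ln(0.1201)/5.958=0.356 → t=2.848; u2·a0=0.9213·5.958=5.489; a1+a2=3.402 < 5.489 ≤ a1+…+a3=5.958 → R3 fires; A=5 Q=4 X=17
Draw 13: a1=6.720, a2=4.620, a3=2.414, a0=13.754; τ=−ln(0.0077)/13.754=0.354 → t=3.202 > T=3.06: stop.
Read off X at T=3.06: 17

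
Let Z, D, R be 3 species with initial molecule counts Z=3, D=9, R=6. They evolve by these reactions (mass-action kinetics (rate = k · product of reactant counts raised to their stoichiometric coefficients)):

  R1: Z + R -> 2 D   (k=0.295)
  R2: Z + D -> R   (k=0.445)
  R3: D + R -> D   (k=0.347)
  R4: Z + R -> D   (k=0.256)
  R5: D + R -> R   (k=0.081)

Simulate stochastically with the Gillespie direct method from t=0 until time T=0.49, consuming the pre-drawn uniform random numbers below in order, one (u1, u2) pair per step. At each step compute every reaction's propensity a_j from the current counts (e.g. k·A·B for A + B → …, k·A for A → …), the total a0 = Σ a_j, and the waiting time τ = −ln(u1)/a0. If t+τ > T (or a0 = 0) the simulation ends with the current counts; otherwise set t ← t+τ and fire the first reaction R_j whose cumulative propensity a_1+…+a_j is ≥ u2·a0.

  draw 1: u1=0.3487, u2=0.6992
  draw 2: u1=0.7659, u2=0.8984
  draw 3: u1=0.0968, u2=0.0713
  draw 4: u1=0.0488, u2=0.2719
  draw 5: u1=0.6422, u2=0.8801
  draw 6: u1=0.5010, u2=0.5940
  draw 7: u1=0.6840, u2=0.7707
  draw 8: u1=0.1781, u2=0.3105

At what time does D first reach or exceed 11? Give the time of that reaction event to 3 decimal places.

Threshold first reached at t = 0.107

t=0.000: Z=3 D=9 R=6
Draw 1: a1=5.310, a2=12.015, a3=18.738, a4=4.608, a5=4.374, a0=45.045; τ=−ln(0.3487)/45.045=0.023 → t=0.023; u2·a0=0.6992·45.045=31.495; a1+a2=17.325 < 31.495 ≤ a1+…+a3=36.063 → R3 fires; Z=3 D=9 R=5
Draw 2: a1=4.425, a2=12.015, a3=15.615, a4=3.840, a5=3.645, a0=39.540; τ=−ln(0.7659)/39.540=0.007 → t=0.030; u2·a0=0.8984·39.540=35.523; a1+…+a3=32.055 < 35.523 ≤ a1+…+a4=35.895 → R4 fires; Z=2 D=10 R=4
Draw 3: a1=2.360, a2=8.900, a3=13.880, a4=2.048, a5=3.240, a0=30.428; τ=−ln(0.0968)/30.428=0.077 → t=0.107; u2·a0=0.0713·30.428=2.170 ≤ a1=2.360 → R1 fires; Z=1 D=12 R=3
Draw 4: a1=0.885, a2=5.340, a3=12.492, a4=0.768, a5=2.916, a0=22.401; τ=−ln(0.0488)/22.401=0.135 → t=0.242; u2·a0=0.2719·22.401=6.091; a1=0.885 < 6.091 ≤ a1+a2=6.225 → R2 fires; Z=0 D=11 R=4
Draw 5: a1=0.000, a2=0.000, a3=15.268, a4=0.000, a5=3.564, a0=18.832; τ=−ln(0.6422)/18.832=0.024 → t=0.265; u2·a0=0.8801·18.832=16.574; a1+…+a4=15.268 < 16.574 ≤ a1+…+a5=18.832 → R5 fires; Z=0 D=10 R=4
Draw 6: a1=0.000, a2=0.000, a3=13.880, a4=0.000, a5=3.240, a0=17.120; τ=−ln(0.5010)/17.120=0.040 → t=0.306; u2·a0=0.5940·17.120=10.169; a1+a2=0.000 < 10.169 ≤ a1+…+a3=13.880 → R3 fires; Z=0 D=10 R=3
Draw 7: a1=0.000, a2=0.000, a3=10.410, a4=0.000, a5=2.430, a0=12.840; τ=−ln(0.6840)/12.840=0.030 → t=0.335; u2·a0=0.7707·12.840=9.896; a1+a2=0.000 < 9.896 ≤ a1+…+a3=10.410 → R3 fires; Z=0 D=10 R=2
Draw 8: a1=0.000, a2=0.000, a3=6.940, a4=0.000, a5=1.620, a0=8.560; τ=−ln(0.1781)/8.560=0.202 → t=0.537 > T=0.49: stop.
D first becomes ≥ 11 when it reaches 12 at the event at t=0.107.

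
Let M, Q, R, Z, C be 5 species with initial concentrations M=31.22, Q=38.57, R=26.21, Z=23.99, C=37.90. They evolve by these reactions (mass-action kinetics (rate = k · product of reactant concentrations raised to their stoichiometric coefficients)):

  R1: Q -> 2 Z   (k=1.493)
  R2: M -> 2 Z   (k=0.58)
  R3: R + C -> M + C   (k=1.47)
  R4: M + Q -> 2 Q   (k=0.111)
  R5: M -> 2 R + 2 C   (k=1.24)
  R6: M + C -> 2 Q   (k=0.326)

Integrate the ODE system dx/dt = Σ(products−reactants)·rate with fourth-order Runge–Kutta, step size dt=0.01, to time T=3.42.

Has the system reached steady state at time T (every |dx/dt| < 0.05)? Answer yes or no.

RK4 with dt=0.01: 342 steps to T=3.42. Trajectory (selected grid times):
t=0.00: M=31.22 Q=38.57 R=26.21 Z=23.99 C=37.90
t=0.38: M=0.33 Q=78.00 R=0.06 Z=126.79 C=17.21
t=0.76: M=0.01 Q=44.60 R=0.00 Z=194.77 C=17.12
t=1.14: M=0.00 Q=25.30 R=0.00 Z=233.40 C=17.12
t=1.52: M=0.00 Q=14.35 R=0.00 Z=255.31 C=17.12
t=1.90: M=0.00 Q=8.13 R=0.00 Z=267.73 C=17.12
t=2.28: M=0.00 Q=4.61 R=0.00 Z=274.77 C=17.12
t=2.66: M=0.00 Q=2.62 R=0.00 Z=278.77 C=17.12
t=3.04: M=0.00 Q=1.48 R=0.00 Z=281.03 C=17.12
t=3.42: M=0.00 Q=0.84 R=0.00 Z=282.32 C=17.12
Rates at T: R1=1.2556, R2=0.0000, R3=0.0000, R4=0.0000, R5=0.0000, R6=0.0000
dx/dt at T (Σ net stoichiometry × rate): M=-0.0000, Q=-1.2556, R=-0.0000, Z=+2.5112, C=-0.0000
Largest |dx/dt| is |+2.5112| (Z) ≥ 0.05 → not steady.

Steady state at T: no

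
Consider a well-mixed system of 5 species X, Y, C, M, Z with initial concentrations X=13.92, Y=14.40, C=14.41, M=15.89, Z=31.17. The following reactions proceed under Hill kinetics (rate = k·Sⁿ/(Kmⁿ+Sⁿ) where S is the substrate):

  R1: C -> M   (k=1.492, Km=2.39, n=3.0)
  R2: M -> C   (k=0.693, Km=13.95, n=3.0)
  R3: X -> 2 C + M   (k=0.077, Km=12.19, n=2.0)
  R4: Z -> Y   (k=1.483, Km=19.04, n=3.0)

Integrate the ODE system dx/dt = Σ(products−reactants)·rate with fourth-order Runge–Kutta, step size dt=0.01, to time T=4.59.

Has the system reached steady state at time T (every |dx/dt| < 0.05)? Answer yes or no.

RK4 with dt=0.01: 459 steps to T=4.59. Trajectory (selected grid times):
t=0.00: X=13.92 Y=14.40 C=14.41 M=15.89 Z=31.17
t=0.51: X=13.90 Y=15.01 C=13.91 M=16.45 Z=30.56
t=1.02: X=13.88 Y=15.62 C=13.42 M=17.01 Z=29.95
t=1.53: X=13.85 Y=16.22 C=12.94 M=17.56 Z=29.35
t=2.04: X=13.83 Y=16.81 C=12.47 M=18.10 Z=28.76
t=2.55: X=13.81 Y=17.39 C=12.00 M=18.63 Z=28.18
t=3.06: X=13.79 Y=17.96 C=11.55 M=19.15 Z=27.61
t=3.57: X=13.77 Y=18.53 C=11.09 M=19.67 Z=27.04
t=4.08: X=13.74 Y=19.08 C=10.65 M=20.18 Z=26.49
t=4.59: X=13.72 Y=19.63 C=10.21 M=20.69 Z=25.94
Rates at T: R1=1.4731, R2=0.5304, R3=0.0430, R4=1.0627
dx/dt at T (Σ net stoichiometry × rate): X=-0.0430, Y=+1.0627, C=-0.8567, M=+0.9858, Z=-1.0627
Largest |dx/dt| is |+1.0627| (Y) ≥ 0.05 → not steady.

Steady state at T: no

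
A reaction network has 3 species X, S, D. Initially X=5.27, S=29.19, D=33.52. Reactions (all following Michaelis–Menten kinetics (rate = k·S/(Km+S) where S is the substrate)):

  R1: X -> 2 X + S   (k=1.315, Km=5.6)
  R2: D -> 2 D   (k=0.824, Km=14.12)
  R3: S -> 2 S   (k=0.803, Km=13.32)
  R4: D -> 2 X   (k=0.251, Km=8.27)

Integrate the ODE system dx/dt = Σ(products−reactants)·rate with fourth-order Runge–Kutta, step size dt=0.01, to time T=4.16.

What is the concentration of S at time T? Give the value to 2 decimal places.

S at T = 34.67

RK4 with dt=0.01: 416 steps to T=4.16. Trajectory (selected grid times):
t=0.00: X=5.27 S=29.19 D=33.52
t=0.46: X=5.76 S=29.74 D=33.69
t=0.92: X=6.25 S=30.31 D=33.87
t=1.39: X=6.78 S=30.91 D=34.05
t=1.85: X=7.30 S=31.50 D=34.22
t=2.31: X=7.83 S=32.11 D=34.40
t=2.77: X=8.38 S=32.73 D=34.57
t=3.24: X=8.94 S=33.38 D=34.75
t=3.70: X=9.50 S=34.02 D=34.93
t=4.16: X=10.08 S=34.67 D=35.11
Read off S at T=4.16: 34.67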